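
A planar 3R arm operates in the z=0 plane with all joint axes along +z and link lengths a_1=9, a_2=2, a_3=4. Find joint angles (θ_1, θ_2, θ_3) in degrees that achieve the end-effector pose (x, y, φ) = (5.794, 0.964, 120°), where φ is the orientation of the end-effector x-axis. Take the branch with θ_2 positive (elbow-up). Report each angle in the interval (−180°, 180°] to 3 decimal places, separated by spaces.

wrist centre = target − a_3·(cos φ, sin φ) = (7.7940, -2.5001)
cos θ_2 = (66.9969−9²−2²)/(2·9·2) = -0.5001; θ_2 = 120.0056° (elbow-up)
β = atan2(-2.5001,7.7940) = -17.7848°; ψ = atan2(1.7320,7.9998) = 12.2159°
θ_1 = β − ψ = -30.0007°
θ_3 = φ − θ_1 − θ_2 = 29.9951° (wrapped to (-180°,180°])

-30.001 120.006 29.995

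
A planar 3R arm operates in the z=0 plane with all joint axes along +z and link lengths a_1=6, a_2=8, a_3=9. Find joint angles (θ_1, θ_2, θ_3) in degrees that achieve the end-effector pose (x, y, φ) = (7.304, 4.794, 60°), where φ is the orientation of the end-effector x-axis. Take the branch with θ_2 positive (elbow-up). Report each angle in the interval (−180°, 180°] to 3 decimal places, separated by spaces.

-149.997 149.997 60.000

wrist centre = target − a_3·(cos φ, sin φ) = (2.8040, -3.0002)
cos θ_2 = (16.8638−6²−8²)/(2·6·8) = -0.8660; θ_2 = 149.9973° (elbow-up)
β = atan2(-3.0002,2.8040) = -46.9363°; ψ = atan2(4.0003,-0.9280) = 103.0608°
θ_1 = β − ψ = -149.9971°
θ_3 = φ − θ_1 − θ_2 = 59.9997° (wrapped to (-180°,180°])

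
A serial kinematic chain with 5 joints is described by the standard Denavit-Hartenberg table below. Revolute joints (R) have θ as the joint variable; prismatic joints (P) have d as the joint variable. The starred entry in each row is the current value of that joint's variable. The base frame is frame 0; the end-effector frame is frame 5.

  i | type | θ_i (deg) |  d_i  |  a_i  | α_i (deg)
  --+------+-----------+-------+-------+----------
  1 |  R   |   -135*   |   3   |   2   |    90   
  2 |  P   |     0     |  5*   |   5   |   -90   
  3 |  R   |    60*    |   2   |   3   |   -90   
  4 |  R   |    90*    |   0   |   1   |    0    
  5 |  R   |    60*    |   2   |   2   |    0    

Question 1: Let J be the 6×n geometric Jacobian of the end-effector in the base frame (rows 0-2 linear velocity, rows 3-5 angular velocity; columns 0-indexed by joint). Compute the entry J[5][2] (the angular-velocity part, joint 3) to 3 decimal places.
axis z_2 = (0.0000,0.0000,1.0000); lever o_n−o_2 = (2.2600,-0.7071,-0.0000)
cross product → J_v[:, 2] = (0.7071,2.2600,-0.0000)
J_ω[:, 2] = z_2
entry J[5][2] = 1.0000

1.000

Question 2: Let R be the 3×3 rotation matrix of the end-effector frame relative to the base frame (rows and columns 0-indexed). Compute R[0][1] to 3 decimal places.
-0.129

End-effector y-axis (col 1 of R) = (-0.1294,0.4830,0.8660)
R[0][1] = -0.1294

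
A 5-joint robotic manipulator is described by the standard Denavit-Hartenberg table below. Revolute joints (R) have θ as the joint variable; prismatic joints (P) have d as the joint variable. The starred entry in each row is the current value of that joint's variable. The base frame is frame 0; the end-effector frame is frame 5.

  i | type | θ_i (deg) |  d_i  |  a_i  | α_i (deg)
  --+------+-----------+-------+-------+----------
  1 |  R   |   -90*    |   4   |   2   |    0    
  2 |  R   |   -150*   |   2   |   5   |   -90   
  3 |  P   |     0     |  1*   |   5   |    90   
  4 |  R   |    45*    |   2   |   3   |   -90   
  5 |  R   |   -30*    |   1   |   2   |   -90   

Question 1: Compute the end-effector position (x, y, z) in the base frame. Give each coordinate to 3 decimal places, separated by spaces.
after link 1: o_1 = (0.0000, -2.0000, 4.0000)
after link 2: o_2 = (-2.5000, 2.3301, 6.0000)
after link 3: o_3 = (-5.8660, 6.1603, 6.0000)
after link 4: o_4 = (-8.7638, 6.9367, 8.0000)
after link 5: o_5 = (-10.6957, 6.4191, 9.0000)

-10.696 6.419 9.000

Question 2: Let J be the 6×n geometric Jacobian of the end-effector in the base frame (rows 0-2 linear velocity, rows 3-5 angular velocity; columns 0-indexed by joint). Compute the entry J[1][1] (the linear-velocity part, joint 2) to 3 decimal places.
axis z_1 = (0.0000,0.0000,1.0000); lever o_n−o_1 = (-10.6957,8.4191,5.0000)
cross product → J_v[:, 1] = (-8.4191,-10.6957,0.0000)
J_ω[:, 1] = z_1
entry J[1][1] = -10.6957

-10.696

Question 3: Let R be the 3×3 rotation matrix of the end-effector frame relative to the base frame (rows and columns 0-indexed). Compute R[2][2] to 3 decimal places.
-0.866

End-effector z-axis (col 2 of R) = (-0.4830,0.1294,-0.8660)
R[2][2] = -0.8660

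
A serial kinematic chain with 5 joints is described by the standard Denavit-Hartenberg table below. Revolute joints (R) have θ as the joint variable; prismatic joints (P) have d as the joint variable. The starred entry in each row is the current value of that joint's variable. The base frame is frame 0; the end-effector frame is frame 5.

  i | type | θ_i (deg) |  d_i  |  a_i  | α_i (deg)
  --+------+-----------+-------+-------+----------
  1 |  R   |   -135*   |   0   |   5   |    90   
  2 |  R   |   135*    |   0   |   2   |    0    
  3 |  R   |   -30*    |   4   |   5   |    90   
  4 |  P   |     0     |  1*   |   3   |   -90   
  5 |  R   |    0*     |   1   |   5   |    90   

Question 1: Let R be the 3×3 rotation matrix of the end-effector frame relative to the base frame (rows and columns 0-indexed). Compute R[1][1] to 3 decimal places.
End-effector y-axis (col 1 of R) = (-0.7071,0.7071,0.0000)
R[1][1] = 0.7071

0.707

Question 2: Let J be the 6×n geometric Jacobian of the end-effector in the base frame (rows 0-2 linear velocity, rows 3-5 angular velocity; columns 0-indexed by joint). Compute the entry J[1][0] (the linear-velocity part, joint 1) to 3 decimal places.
-4.375

axis z_0 = ẑ; lever o_n−o_0 = (-4.3749,2.6962,14.2301)
cross product → J_v[:, 0] = (-2.6962,-4.3749,0.0000)
J_ω[:, 0] = z_0
entry J[1][0] = -4.3749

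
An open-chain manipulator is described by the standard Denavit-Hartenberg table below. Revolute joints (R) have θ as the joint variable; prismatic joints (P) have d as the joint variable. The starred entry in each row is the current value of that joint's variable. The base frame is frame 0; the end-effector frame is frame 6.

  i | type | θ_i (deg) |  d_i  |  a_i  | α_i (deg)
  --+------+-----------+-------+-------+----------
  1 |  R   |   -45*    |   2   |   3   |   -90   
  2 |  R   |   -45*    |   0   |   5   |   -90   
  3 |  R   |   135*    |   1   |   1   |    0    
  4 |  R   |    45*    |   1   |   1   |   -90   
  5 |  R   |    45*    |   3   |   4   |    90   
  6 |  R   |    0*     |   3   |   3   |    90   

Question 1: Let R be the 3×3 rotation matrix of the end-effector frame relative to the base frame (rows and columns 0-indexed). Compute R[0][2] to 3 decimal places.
-0.707

End-effector z-axis (col 2 of R) = (-0.7071,-0.7071,-0.0000)
R[0][2] = -0.7071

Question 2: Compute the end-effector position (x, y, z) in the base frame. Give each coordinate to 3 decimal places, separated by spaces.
after link 1: o_1 = (2.1213, -2.1213, 2.0000)
after link 2: o_2 = (4.6213, -4.6213, 5.5355)
after link 3: o_3 = (4.2678, -5.2678, 4.3284)
after link 4: o_4 = (4.2678, -5.2678, 2.9142)
after link 5: o_5 = (3.5607, -0.3180, 2.9142)
after link 6: o_6 = (1.4393, 1.8033, -0.0858)

1.439 1.803 -0.086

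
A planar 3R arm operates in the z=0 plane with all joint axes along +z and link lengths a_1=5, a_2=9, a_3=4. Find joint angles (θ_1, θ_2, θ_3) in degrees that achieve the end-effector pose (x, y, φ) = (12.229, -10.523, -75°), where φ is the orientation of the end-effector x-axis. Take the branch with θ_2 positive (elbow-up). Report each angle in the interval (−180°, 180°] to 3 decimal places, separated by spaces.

wrist centre = target − a_3·(cos φ, sin φ) = (11.1937, -6.6593)
cos θ_2 = (169.6457−5²−9²)/(2·5·9) = 0.7072; θ_2 = 44.9945° (elbow-up)
β = atan2(-6.6593,11.1937) = -30.7490°; ψ = atan2(6.3634,11.3646) = 29.2457°
θ_1 = β − ψ = -59.9947°
θ_3 = φ − θ_1 − θ_2 = -59.9998° (wrapped to (-180°,180°])

-59.995 44.995 -60.000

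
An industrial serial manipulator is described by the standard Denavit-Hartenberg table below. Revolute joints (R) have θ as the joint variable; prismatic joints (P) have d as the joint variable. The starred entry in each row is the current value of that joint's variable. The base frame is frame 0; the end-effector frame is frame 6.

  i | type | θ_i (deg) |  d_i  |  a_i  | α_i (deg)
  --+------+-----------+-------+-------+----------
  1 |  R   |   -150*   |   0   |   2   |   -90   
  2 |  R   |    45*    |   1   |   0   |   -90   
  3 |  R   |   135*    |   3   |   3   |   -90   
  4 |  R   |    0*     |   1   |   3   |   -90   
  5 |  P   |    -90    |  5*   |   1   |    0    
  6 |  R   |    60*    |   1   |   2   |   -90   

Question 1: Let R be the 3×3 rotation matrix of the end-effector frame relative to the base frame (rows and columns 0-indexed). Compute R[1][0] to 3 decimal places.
0.566

End-effector x-axis (col 0 of R) = (0.4621,0.5657,0.6830)
R[1][0] = 0.5657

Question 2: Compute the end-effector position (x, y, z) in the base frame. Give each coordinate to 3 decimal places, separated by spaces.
-0.095 2.654 7.487

after link 1: o_1 = (-1.7321, -1.0000, 0.0000)
after link 2: o_2 = (-1.2321, -1.8660, 0.0000)
after link 3: o_3 = (0.8434, 1.7818, -0.6213)
after link 4: o_4 = (1.8684, 4.0065, 1.3787)
after link 5: o_5 = (-0.4069, 1.8764, 5.4142)
after link 6: o_6 = (-0.0951, 2.6541, 7.4873)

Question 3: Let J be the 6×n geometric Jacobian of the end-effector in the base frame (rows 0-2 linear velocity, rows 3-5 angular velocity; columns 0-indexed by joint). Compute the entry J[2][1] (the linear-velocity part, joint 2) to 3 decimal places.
axis z_1 = (0.5000,-0.8660,0.0000); lever o_n−o_1 = (1.6370,3.6541,7.4873)
cross product → J_v[:, 1] = (-6.4842,-3.7437,3.2447)
J_ω[:, 1] = z_1
entry J[2][1] = 3.2447

3.245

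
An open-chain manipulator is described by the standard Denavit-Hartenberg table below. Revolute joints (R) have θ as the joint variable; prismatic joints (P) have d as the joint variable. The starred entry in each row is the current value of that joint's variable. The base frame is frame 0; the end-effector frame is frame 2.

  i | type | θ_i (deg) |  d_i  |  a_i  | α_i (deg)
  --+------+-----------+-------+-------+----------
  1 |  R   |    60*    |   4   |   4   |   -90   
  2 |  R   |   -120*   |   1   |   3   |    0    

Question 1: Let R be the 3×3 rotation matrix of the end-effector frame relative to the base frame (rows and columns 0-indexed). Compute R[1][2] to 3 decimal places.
End-effector z-axis (col 2 of R) = (-0.8660,0.5000,0.0000)
R[1][2] = 0.5000

0.500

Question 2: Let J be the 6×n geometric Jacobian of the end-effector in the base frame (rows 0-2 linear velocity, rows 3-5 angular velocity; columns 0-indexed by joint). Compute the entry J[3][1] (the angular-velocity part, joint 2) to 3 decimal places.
-0.866

axis z_1 = (-0.8660,0.5000,0.0000); lever o_n−o_1 = (-1.6160,-0.7990,2.5981)
cross product → J_v[:, 1] = (1.2990,2.2500,1.5000)
J_ω[:, 1] = z_1
entry J[3][1] = -0.8660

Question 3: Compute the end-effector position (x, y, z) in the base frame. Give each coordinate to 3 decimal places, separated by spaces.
0.384 2.665 6.598

after link 1: o_1 = (2.0000, 3.4641, 4.0000)
after link 2: o_2 = (0.3840, 2.6651, 6.5981)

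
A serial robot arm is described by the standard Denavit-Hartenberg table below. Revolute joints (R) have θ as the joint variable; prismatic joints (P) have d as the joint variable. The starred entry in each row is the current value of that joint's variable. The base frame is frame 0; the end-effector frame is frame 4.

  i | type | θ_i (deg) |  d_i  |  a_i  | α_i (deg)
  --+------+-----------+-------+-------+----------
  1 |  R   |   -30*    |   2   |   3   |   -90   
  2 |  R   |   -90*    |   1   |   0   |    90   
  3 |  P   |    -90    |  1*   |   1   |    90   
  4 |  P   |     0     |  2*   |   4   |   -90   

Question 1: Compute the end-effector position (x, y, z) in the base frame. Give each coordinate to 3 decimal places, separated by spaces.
after link 1: o_1 = (2.5981, -1.5000, 2.0000)
after link 2: o_2 = (3.0981, -0.6340, 2.0000)
after link 3: o_3 = (1.7321, -1.0000, 2.0000)
after link 4: o_4 = (-0.2679, -4.4641, 0.0000)

-0.268 -4.464 0.000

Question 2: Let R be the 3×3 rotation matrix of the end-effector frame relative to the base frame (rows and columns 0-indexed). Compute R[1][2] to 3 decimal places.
0.500

End-effector z-axis (col 2 of R) = (-0.8660,0.5000,0.0000)
R[1][2] = 0.5000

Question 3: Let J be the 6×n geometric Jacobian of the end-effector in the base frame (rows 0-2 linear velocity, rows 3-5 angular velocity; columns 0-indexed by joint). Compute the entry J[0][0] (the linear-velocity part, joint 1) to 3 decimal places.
axis z_0 = ẑ; lever o_n−o_0 = (-0.2679,-4.4641,0.0000)
cross product → J_v[:, 0] = (4.4641,-0.2679,0.0000)
J_ω[:, 0] = z_0
entry J[0][0] = 4.4641

4.464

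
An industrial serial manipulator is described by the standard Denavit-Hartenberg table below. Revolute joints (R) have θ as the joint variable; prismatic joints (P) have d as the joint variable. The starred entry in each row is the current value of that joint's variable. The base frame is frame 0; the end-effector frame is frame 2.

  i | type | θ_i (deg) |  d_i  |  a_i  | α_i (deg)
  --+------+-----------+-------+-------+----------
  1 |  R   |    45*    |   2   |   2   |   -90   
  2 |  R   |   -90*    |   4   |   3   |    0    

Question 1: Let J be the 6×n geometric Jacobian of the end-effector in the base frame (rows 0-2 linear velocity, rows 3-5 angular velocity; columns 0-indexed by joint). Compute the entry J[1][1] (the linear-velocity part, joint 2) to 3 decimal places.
axis z_1 = (-0.7071,0.7071,0.0000); lever o_n−o_1 = (-2.8284,2.8284,3.0000)
cross product → J_v[:, 1] = (2.1213,2.1213,-0.0000)
J_ω[:, 1] = z_1
entry J[1][1] = 2.1213

2.121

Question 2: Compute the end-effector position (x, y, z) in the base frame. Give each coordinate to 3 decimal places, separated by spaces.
after link 1: o_1 = (1.4142, 1.4142, 2.0000)
after link 2: o_2 = (-1.4142, 4.2426, 5.0000)

-1.414 4.243 5.000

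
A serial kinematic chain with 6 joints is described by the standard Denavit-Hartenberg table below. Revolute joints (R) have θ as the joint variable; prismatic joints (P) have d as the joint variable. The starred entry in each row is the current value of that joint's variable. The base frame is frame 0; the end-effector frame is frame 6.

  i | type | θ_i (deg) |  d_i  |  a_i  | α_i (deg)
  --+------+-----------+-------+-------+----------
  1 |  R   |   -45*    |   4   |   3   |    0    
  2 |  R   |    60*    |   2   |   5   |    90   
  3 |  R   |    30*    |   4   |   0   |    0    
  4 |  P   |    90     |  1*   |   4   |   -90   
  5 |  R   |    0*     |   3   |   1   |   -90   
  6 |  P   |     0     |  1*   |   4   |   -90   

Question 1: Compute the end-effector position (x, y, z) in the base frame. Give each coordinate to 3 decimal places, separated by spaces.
1.130 -6.528 12.294

after link 1: o_1 = (2.1213, -2.1213, 4.0000)
after link 2: o_2 = (6.9509, -0.8272, 6.0000)
after link 3: o_3 = (7.9862, -4.6909, 6.0000)
after link 4: o_4 = (6.3132, -6.1745, 9.4641)
after link 5: o_5 = (3.3207, -6.9763, 8.8301)
after link 6: o_6 = (1.1300, -6.5280, 12.2942)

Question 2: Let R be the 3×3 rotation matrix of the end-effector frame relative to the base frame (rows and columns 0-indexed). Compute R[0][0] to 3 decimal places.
End-effector x-axis (col 0 of R) = (-0.4830,-0.1294,0.8660)
R[0][0] = -0.4830

-0.483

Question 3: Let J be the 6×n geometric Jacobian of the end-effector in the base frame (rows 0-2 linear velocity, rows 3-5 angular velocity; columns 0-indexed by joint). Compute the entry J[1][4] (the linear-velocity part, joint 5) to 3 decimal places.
axis z_4 = (-0.8365,-0.2241,-0.5000); lever o_n−o_4 = (-5.1832,-0.3536,2.8301)
cross product → J_v[:, 4] = (-0.8111,4.9590,-0.8660)
J_ω[:, 4] = z_4
entry J[1][4] = 4.9590

4.959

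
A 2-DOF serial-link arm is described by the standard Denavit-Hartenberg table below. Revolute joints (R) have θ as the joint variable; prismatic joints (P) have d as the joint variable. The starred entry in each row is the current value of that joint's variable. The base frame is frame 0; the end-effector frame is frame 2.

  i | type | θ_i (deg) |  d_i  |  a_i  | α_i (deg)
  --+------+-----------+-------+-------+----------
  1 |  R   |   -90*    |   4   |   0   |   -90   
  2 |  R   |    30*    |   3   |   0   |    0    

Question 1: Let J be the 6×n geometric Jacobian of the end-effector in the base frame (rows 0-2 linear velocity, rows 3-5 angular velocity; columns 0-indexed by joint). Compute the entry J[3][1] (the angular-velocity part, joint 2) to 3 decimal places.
axis z_1 = (1.0000,0.0000,0.0000); lever o_n−o_1 = (3.0000,0.0000,0.0000)
cross product → J_v[:, 1] = (-0.0000,0.0000,0.0000)
J_ω[:, 1] = z_1
entry J[3][1] = 1.0000

1.000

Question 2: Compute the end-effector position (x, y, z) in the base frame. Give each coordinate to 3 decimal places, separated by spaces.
3.000 0.000 4.000

after link 1: o_1 = (0.0000, 0.0000, 4.0000)
after link 2: o_2 = (3.0000, 0.0000, 4.0000)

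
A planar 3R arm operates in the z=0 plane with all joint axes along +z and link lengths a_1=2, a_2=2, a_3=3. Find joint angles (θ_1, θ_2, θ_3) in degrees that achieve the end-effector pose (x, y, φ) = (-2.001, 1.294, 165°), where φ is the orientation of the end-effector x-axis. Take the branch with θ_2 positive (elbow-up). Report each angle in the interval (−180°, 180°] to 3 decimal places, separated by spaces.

wrist centre = target − a_3·(cos φ, sin φ) = (0.8968, 0.5175)
cos θ_2 = (1.0721−2²−2²)/(2·2·2) = -0.8660; θ_2 = 149.9962° (elbow-up)
β = atan2(0.5175,0.8968) = 29.9898°; ψ = atan2(1.0001,0.2680) = 74.9981°
θ_1 = β − ψ = -45.0083°
θ_3 = φ − θ_1 − θ_2 = 60.0120° (wrapped to (-180°,180°])

-45.008 149.996 60.012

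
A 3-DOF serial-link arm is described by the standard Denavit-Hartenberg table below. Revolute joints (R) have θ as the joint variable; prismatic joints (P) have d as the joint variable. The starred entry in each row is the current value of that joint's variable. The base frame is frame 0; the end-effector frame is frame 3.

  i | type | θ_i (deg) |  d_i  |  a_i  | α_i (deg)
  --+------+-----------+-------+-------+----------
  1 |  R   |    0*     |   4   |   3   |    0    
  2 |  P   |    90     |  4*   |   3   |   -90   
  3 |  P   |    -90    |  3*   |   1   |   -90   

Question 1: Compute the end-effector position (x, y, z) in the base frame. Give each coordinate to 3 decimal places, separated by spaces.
0.000 3.000 9.000

after link 1: o_1 = (3.0000, 0.0000, 4.0000)
after link 2: o_2 = (3.0000, 3.0000, 8.0000)
after link 3: o_3 = (0.0000, 3.0000, 9.0000)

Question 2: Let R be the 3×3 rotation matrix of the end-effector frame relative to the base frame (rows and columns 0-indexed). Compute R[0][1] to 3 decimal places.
1.000

End-effector y-axis (col 1 of R) = (1.0000,0.0000,-0.0000)
R[0][1] = 1.0000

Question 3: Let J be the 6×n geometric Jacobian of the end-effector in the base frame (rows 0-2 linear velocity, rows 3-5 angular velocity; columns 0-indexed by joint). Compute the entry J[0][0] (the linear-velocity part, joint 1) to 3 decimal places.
axis z_0 = ẑ; lever o_n−o_0 = (0.0000,3.0000,9.0000)
cross product → J_v[:, 0] = (-3.0000,0.0000,0.0000)
J_ω[:, 0] = z_0
entry J[0][0] = -3.0000

-3.000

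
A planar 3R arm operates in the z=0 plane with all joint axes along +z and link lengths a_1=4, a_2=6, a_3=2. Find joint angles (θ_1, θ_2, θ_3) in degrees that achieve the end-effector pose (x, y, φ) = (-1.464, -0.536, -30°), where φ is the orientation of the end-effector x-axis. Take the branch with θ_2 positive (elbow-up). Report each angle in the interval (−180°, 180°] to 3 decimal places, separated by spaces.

59.999 150.002 119.999

wrist centre = target − a_3·(cos φ, sin φ) = (-3.1961, 0.4640)
cos θ_2 = (10.4300−4²−6²)/(2·4·6) = -0.8660; θ_2 = 150.0018° (elbow-up)
β = atan2(0.4640,-3.1961) = 171.7396°; ψ = atan2(2.9998,-1.1962) = 111.7406°
θ_1 = β − ψ = 59.9989°
θ_3 = φ − θ_1 − θ_2 = 119.9993° (wrapped to (-180°,180°])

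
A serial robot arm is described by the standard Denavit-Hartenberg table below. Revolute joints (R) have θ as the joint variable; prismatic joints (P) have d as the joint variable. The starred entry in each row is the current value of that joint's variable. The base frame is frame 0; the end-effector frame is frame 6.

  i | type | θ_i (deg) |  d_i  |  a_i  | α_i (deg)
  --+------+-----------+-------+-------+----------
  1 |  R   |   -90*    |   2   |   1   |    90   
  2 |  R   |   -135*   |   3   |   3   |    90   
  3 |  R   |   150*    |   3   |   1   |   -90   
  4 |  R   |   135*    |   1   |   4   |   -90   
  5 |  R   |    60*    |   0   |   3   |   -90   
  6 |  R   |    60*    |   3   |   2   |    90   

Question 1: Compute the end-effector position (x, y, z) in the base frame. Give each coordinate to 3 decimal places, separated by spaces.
-6.343 2.188 -2.079

after link 1: o_1 = (0.0000, -1.0000, 2.0000)
after link 2: o_2 = (-3.0000, 1.1213, -0.1213)
after link 3: o_3 = (-3.5000, 2.6303, 2.6124)
after link 4: o_4 = (-1.2198, 2.0088, -0.7661)
after link 5: o_5 = (-2.9394, 2.8268, -3.0842)
after link 6: o_6 = (-6.3426, 2.1879, -2.0792)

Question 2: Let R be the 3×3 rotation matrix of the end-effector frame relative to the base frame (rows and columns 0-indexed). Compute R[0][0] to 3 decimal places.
-0.593

End-effector x-axis (col 0 of R) = (-0.5928,-0.6717,-0.4444)
R[0][0] = -0.5928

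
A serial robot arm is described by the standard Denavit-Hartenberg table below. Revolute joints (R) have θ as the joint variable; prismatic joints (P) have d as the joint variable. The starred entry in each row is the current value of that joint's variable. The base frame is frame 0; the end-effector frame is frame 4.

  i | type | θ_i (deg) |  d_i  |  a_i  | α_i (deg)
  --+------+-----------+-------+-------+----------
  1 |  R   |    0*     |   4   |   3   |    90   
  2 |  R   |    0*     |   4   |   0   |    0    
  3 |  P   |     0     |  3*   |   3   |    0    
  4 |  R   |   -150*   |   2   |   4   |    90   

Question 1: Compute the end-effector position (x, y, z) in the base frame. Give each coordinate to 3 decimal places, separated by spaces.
2.536 -9.000 2.000

after link 1: o_1 = (3.0000, 0.0000, 4.0000)
after link 2: o_2 = (3.0000, -4.0000, 4.0000)
after link 3: o_3 = (6.0000, -7.0000, 4.0000)
after link 4: o_4 = (2.5359, -9.0000, 2.0000)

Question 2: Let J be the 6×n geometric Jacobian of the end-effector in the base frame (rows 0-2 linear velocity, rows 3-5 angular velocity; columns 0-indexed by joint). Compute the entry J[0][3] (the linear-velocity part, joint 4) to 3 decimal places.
2.000

axis z_3 = (0.0000,-1.0000,0.0000); lever o_n−o_3 = (-3.4641,-2.0000,-2.0000)
cross product → J_v[:, 3] = (2.0000,-0.0000,-3.4641)
J_ω[:, 3] = z_3
entry J[0][3] = 2.0000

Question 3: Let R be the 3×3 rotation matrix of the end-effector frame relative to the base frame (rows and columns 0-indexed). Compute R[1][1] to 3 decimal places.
-1.000

End-effector y-axis (col 1 of R) = (0.0000,-1.0000,0.0000)
R[1][1] = -1.0000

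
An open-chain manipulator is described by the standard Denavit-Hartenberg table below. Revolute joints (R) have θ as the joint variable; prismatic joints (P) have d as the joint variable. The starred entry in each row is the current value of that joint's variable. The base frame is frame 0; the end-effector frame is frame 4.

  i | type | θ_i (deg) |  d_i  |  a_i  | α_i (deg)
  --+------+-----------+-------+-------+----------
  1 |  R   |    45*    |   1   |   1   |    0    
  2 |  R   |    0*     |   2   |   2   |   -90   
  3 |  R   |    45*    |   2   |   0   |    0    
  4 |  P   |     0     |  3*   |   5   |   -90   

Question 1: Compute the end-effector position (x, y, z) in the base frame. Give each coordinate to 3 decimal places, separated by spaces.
1.086 8.157 -0.536

after link 1: o_1 = (0.7071, 0.7071, 1.0000)
after link 2: o_2 = (2.1213, 2.1213, 3.0000)
after link 3: o_3 = (0.7071, 3.5355, 3.0000)
after link 4: o_4 = (1.0858, 8.1569, -0.5355)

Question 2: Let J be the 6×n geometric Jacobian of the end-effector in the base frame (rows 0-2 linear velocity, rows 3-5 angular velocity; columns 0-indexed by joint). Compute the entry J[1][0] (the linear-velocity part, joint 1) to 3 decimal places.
1.086

axis z_0 = ẑ; lever o_n−o_0 = (1.0858,8.1569,-0.5355)
cross product → J_v[:, 0] = (-8.1569,1.0858,0.0000)
J_ω[:, 0] = z_0
entry J[1][0] = 1.0858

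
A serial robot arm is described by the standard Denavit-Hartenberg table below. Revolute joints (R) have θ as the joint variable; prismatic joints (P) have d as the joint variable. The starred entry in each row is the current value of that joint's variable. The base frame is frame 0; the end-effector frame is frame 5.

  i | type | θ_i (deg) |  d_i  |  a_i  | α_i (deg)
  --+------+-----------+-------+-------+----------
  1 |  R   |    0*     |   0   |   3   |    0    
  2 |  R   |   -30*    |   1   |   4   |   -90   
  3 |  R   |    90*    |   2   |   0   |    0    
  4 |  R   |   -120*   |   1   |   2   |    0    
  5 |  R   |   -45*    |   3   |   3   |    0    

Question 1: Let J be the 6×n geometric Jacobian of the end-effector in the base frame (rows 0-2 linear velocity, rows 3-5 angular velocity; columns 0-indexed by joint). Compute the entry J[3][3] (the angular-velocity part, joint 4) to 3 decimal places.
axis z_3 = (0.5000,0.8660,0.0000); lever o_n−o_3 = (4.1724,2.2098,3.8978)
cross product → J_v[:, 3] = (3.3756,-1.9489,-2.5085)
J_ω[:, 3] = z_3
entry J[3][3] = 0.5000

0.500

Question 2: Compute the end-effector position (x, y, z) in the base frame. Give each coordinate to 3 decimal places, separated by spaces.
11.637 1.942 4.898

after link 1: o_1 = (3.0000, 0.0000, 0.0000)
after link 2: o_2 = (6.4641, -2.0000, 1.0000)
after link 3: o_3 = (7.4641, -0.2679, 1.0000)
after link 4: o_4 = (9.4641, -0.2679, 2.0000)
after link 5: o_5 = (11.6365, 1.9419, 4.8978)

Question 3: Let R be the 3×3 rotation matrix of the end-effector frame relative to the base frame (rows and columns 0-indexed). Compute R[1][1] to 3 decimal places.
-0.483

End-effector y-axis (col 1 of R) = (0.8365,-0.4830,-0.2588)
R[1][1] = -0.4830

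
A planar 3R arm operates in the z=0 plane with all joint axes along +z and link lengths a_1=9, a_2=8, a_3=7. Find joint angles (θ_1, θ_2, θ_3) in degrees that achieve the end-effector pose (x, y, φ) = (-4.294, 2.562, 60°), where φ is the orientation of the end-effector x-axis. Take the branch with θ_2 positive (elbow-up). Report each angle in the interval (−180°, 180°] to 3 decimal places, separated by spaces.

150.001 120.001 149.998

wrist centre = target − a_3·(cos φ, sin φ) = (-7.7940, -3.5002)
cos θ_2 = (72.9977−9²−8²)/(2·9·8) = -0.5000; θ_2 = 120.0011° (elbow-up)
β = atan2(-3.5002,-7.7940) = -155.8158°; ψ = atan2(6.9281,4.9999) = 54.1829°
θ_1 = β − ψ = -209.9987°
θ_3 = φ − θ_1 − θ_2 = 149.9976° (wrapped to (-180°,180°])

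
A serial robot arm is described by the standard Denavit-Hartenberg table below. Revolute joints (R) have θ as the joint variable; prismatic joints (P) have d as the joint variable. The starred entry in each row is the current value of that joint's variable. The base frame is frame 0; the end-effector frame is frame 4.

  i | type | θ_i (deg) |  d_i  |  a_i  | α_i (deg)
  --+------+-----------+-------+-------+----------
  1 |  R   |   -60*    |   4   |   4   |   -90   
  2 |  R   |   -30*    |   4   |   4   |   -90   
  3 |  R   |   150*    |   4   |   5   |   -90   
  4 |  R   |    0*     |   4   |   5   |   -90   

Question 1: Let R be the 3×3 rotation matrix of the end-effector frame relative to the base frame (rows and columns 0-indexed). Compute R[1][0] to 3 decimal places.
End-effector x-axis (col 0 of R) = (-0.8080,0.3995,-0.4330)
R[1][0] = 0.3995

0.400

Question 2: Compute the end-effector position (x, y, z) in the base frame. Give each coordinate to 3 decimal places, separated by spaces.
2.250 1.031 -2.794

after link 1: o_1 = (2.0000, -3.4641, 4.0000)
after link 2: o_2 = (7.1962, -4.4641, 6.0000)
after link 3: o_3 = (4.1561, -4.1986, 0.3708)
after link 4: o_4 = (2.2500, 1.0311, -2.7942)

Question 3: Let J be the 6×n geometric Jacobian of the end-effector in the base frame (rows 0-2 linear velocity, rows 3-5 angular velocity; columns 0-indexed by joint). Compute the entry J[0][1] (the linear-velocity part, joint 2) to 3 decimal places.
axis z_1 = (0.8660,0.5000,0.0000); lever o_n−o_1 = (0.2500,4.4952,-6.7942)
cross product → J_v[:, 1] = (-3.3971,5.8840,3.7679)
J_ω[:, 1] = z_1
entry J[0][1] = -3.3971

-3.397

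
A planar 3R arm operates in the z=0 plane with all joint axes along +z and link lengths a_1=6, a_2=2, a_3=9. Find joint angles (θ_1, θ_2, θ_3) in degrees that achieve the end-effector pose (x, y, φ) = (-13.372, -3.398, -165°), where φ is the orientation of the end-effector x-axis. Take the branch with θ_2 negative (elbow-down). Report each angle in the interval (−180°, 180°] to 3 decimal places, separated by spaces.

-149.993 -134.992 119.985

wrist centre = target − a_3·(cos φ, sin φ) = (-4.6787, -1.0686)
cos θ_2 = (23.0319−6²−2²)/(2·6·2) = -0.7070; θ_2 = -134.9917° (elbow-down)
β = atan2(-1.0686,-4.6787) = -167.1341°; ψ = atan2(-1.4144,4.5860) = -17.1409°
θ_1 = β − ψ = -149.9932°
θ_3 = φ − θ_1 − θ_2 = 119.9849° (wrapped to (-180°,180°])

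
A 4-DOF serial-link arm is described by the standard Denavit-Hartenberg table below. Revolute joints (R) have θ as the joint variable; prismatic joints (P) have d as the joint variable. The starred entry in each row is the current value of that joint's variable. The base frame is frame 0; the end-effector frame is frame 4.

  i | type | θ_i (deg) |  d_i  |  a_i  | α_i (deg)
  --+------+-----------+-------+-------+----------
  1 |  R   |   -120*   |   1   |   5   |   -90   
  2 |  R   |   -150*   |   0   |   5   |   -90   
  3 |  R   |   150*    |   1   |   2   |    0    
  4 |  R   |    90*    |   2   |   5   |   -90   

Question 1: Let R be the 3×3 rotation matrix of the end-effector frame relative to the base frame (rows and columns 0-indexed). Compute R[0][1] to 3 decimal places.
0.250

End-effector y-axis (col 1 of R) = (0.2500,0.4330,-0.8660)
R[0][1] = 0.2500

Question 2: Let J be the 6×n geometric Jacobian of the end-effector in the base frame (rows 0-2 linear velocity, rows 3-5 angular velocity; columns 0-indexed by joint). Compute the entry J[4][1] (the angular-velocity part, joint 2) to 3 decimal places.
axis z_1 = (0.8660,-0.5000,0.0000); lever o_n−o_1 = (2.4665,-2.3881,2.9821)
cross product → J_v[:, 1] = (-1.4910,-2.5825,-0.8349)
J_ω[:, 1] = z_1
entry J[4][1] = -0.5000

-0.500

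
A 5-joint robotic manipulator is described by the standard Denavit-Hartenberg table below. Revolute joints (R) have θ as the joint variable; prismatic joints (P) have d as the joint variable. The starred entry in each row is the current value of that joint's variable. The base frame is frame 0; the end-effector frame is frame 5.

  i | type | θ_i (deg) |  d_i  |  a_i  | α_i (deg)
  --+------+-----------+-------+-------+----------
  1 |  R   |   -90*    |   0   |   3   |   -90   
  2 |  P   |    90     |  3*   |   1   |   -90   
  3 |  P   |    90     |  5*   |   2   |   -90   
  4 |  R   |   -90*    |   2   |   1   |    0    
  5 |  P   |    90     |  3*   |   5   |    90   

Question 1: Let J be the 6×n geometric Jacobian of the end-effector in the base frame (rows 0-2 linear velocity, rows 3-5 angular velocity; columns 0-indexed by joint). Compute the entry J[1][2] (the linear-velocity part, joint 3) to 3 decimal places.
1.000

prismatic axis z_2 = (0.0000,1.0000,-0.0000)
J_v[:, 2] = z_2; J_ω[:, 2] = (0,0,0)
entry J[1][2] = 1.0000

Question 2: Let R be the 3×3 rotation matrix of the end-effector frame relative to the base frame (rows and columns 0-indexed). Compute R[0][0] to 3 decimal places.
End-effector x-axis (col 0 of R) = (-1.0000,0.0000,-0.0000)
R[0][0] = -1.0000

-1.000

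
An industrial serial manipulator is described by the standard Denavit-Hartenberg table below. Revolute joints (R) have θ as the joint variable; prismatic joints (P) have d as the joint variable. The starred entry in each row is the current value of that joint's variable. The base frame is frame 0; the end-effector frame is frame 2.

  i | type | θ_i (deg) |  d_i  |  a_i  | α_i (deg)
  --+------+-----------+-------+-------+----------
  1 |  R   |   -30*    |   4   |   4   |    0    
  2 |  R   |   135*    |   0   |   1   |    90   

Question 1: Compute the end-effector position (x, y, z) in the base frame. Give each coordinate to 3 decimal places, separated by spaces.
after link 1: o_1 = (3.4641, -2.0000, 4.0000)
after link 2: o_2 = (3.2053, -1.0341, 4.0000)

3.205 -1.034 4.000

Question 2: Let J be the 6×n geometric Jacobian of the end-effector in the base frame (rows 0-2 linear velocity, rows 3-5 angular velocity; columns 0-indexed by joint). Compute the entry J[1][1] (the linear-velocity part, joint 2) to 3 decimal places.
-0.259

axis z_1 = (0.0000,0.0000,1.0000); lever o_n−o_1 = (-0.2588,0.9659,0.0000)
cross product → J_v[:, 1] = (-0.9659,-0.2588,0.0000)
J_ω[:, 1] = z_1
entry J[1][1] = -0.2588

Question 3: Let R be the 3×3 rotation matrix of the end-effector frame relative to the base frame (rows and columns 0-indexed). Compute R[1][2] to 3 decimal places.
0.259

End-effector z-axis (col 2 of R) = (0.9659,0.2588,0.0000)
R[1][2] = 0.2588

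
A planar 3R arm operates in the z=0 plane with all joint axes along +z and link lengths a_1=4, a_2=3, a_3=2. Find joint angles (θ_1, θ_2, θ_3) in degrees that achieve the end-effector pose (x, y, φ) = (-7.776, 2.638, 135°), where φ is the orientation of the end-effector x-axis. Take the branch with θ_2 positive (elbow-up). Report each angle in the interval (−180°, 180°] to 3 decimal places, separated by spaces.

149.997 45.002 -59.999

wrist centre = target − a_3·(cos φ, sin φ) = (-6.3618, 1.2238)
cos θ_2 = (41.9700−4²−3²)/(2·4·3) = 0.7071; θ_2 = 45.0020° (elbow-up)
β = atan2(1.2238,-6.3618) = 169.1113°; ψ = atan2(2.1214,6.1212) = 19.1144°
θ_1 = β − ψ = 149.9969°
θ_3 = φ − θ_1 − θ_2 = -59.9989° (wrapped to (-180°,180°])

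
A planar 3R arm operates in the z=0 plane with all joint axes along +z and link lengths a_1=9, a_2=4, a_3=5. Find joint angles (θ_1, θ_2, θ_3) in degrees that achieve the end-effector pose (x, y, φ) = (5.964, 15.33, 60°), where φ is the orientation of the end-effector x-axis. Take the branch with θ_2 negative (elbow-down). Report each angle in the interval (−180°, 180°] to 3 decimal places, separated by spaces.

90.001 -60.003 30.002

wrist centre = target − a_3·(cos φ, sin φ) = (3.4640, 10.9999)
cos θ_2 = (132.9965−9²−4²)/(2·9·4) = 0.5000; θ_2 = -60.0032° (elbow-down)
β = atan2(10.9999,3.4640) = 72.5201°; ψ = atan2(-3.4642,10.9998) = -17.4810°
θ_1 = β − ψ = 90.0011°
θ_3 = φ − θ_1 − θ_2 = 30.0021° (wrapped to (-180°,180°])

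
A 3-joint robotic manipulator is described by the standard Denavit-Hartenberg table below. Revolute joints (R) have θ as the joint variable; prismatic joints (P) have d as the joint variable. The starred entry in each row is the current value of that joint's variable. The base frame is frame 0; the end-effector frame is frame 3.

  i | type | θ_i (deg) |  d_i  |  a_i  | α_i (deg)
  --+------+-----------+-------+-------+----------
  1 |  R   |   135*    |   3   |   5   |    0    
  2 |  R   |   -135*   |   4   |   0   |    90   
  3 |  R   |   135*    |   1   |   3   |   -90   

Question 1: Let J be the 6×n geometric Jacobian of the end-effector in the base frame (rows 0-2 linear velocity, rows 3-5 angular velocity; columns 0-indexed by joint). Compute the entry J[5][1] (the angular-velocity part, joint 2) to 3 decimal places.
1.000

axis z_1 = (0.0000,0.0000,1.0000); lever o_n−o_1 = (-2.1213,-1.0000,6.1213)
cross product → J_v[:, 1] = (1.0000,-2.1213,0.0000)
J_ω[:, 1] = z_1
entry J[5][1] = 1.0000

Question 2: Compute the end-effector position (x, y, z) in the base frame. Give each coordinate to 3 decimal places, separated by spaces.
-5.657 2.536 9.121

after link 1: o_1 = (-3.5355, 3.5355, 3.0000)
after link 2: o_2 = (-3.5355, 3.5355, 7.0000)
after link 3: o_3 = (-5.6569, 2.5355, 9.1213)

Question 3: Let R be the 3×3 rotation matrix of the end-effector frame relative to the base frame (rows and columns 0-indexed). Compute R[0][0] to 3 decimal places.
End-effector x-axis (col 0 of R) = (-0.7071,0.0000,0.7071)
R[0][0] = -0.7071

-0.707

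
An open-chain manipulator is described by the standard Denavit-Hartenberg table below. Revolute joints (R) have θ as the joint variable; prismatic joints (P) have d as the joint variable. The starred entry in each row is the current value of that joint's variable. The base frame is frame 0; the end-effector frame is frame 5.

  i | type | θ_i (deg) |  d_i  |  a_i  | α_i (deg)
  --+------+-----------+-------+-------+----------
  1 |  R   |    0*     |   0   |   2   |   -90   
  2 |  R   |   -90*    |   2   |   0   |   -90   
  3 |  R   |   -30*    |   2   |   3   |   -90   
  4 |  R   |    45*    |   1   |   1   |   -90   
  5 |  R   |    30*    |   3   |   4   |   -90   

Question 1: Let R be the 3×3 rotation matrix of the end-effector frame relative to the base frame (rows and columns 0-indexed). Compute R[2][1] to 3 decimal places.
End-effector y-axis (col 1 of R) = (0.7071,0.3536,0.6124)
R[2][1] = 0.6124

0.612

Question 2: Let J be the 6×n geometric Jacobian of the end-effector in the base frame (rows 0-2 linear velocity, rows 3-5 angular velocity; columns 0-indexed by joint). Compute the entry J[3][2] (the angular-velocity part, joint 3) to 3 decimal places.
axis z_2 = (1.0000,0.0000,-0.0000); lever o_n−o_2 = (-3.2779,2.8837,2.9947)
cross product → J_v[:, 2] = (0.0000,-2.9947,2.8837)
J_ω[:, 2] = z_2
entry J[3][2] = 1.0000

1.000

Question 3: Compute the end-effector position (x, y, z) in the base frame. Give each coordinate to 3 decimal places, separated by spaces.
after link 1: o_1 = (2.0000, 0.0000, 0.0000)
after link 2: o_2 = (2.0000, 2.0000, 0.0000)
after link 3: o_3 = (4.0000, 3.5000, 2.5981)
after link 4: o_4 = (3.2929, 2.9875, 3.7104)
after link 5: o_5 = (-1.2779, 4.8837, 2.9947)

-1.278 4.884 2.995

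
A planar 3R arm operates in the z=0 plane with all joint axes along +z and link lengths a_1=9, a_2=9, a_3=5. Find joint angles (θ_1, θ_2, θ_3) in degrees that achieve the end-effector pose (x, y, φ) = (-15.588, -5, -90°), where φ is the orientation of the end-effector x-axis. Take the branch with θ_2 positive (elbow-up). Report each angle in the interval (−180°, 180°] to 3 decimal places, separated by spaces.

wrist centre = target − a_3·(cos φ, sin φ) = (-15.5880, 0.0000)
cos θ_2 = (242.9857−9²−9²)/(2·9·9) = 0.4999; θ_2 = 60.0058° (elbow-up)
β = atan2(0.0000,-15.5880) = 180.0000°; ψ = atan2(7.7947,13.4992) = 30.0029°
θ_1 = β − ψ = 149.9971°
θ_3 = φ − θ_1 − θ_2 = 59.9971° (wrapped to (-180°,180°])

149.997 60.006 59.997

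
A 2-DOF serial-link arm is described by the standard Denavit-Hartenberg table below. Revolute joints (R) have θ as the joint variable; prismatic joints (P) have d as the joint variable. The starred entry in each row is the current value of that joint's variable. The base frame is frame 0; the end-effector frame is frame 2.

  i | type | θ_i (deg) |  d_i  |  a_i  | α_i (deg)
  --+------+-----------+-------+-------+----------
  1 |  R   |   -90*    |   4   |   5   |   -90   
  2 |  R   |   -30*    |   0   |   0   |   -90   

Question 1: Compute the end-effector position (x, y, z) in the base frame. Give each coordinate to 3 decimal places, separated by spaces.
0.000 -5.000 4.000

after link 1: o_1 = (0.0000, -5.0000, 4.0000)
after link 2: o_2 = (0.0000, -5.0000, 4.0000)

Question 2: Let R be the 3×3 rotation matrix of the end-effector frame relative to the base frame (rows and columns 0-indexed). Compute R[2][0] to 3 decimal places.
End-effector x-axis (col 0 of R) = (0.0000,-0.8660,0.5000)
R[2][0] = 0.5000

0.500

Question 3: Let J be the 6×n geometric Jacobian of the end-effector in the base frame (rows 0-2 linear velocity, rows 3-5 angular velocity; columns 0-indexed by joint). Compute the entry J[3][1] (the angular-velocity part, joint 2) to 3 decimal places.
axis z_1 = (1.0000,0.0000,0.0000); lever o_n−o_1 = (0.0000,0.0000,0.0000)
cross product → J_v[:, 1] = (0.0000,0.0000,0.0000)
J_ω[:, 1] = z_1
entry J[3][1] = 1.0000

1.000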